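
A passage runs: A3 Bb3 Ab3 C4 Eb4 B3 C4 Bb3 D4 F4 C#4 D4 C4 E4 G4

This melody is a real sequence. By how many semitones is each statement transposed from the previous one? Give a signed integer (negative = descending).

The 5-note cells begin on A3, B3, C#4 — each up a 2nd from the last.
A3→B3 is 59 − 57 = 2 semitones.

2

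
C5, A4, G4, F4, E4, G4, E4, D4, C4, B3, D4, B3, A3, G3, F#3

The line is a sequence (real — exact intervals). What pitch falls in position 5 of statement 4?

C#3

The unit is 5 notes. Position-5 pitches of the 3 shown cells: E4, B3, F#3.
From F#3, down a 4th gives C#3.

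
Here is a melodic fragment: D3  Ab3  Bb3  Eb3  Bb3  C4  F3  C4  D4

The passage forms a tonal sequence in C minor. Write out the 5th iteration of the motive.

Ab3 Eb4 F4

Taking 3-note groups, the heads are D3, Eb3, F3: the pattern moves up a 2nd.
Extending up a 2nd: G3 → Ab3.
Statement 5 starts on Ab3 and keeps the same diatonic contour: Ab3 Eb4 F4.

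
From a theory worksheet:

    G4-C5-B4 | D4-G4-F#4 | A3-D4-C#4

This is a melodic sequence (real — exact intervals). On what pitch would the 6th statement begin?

Unit = 3 notes; the statements start on G4, D4, A3, moving down a 4th each time.
Continuing: E3 → B2 → F#2. Statement 6 starts on F#2.

F#2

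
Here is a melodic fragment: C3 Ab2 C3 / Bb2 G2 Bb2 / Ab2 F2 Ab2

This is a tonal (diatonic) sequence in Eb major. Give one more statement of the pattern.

The 3-note cells begin on C3, Bb2, Ab2 — each down a 2nd from the last.
From G2 the diatonic shape gives G2 Eb2 G2.

G2 Eb2 G2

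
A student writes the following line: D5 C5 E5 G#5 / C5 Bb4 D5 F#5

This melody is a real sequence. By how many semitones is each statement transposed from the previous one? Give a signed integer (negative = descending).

-2

Unit = 4 notes; the statements start on D5, C5, moving down a 2nd each time.
Counting half-steps from D5 to C5: -2.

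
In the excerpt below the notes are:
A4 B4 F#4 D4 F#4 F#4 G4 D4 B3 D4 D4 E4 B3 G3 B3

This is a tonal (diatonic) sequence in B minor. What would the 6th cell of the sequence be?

E3 F#3 C#3 A2 C#3

With a 5-note motive the entries are A4, F#4, D4, each down a 3rd from the previous.
Carrying on: B3 → G3 → E3.
Statement 6 starts on E3 and keeps the same diatonic contour: E3 F#3 C#3 A2 C#3.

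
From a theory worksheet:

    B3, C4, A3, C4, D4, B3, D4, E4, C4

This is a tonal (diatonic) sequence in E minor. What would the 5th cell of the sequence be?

With a 3-note motive the entries are B3, C4, D4, each up a 2nd from the previous.
Extending up a 2nd: E4 → F#4.
Statement 5 starts on F#4 and keeps the same diatonic contour: F#4 G4 E4.

F#4 G4 E4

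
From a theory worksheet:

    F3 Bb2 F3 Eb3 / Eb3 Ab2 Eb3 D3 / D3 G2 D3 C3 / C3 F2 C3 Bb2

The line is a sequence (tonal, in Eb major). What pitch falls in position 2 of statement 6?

With 4-note cells, note 2 of each statement runs Bb2, Ab2, G2, F2.
Extending down a 2nd: Eb2 → D2.

D2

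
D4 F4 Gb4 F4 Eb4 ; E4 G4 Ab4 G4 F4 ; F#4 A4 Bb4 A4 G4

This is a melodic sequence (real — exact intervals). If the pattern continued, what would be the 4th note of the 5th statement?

The unit is 5 notes. Position-4 pitches of the 3 shown cells: F4, G4, A4.
Carrying that up a 2nd forward: B4 → C#5.

C#5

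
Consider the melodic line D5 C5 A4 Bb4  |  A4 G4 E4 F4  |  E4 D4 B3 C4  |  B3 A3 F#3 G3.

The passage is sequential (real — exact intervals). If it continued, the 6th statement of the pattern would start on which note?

With a 4-note motive the entries are D5, A4, E4, B3, each down a 4th from the previous.
Extending the heads down a 4th: F#3 → C#3.

C#3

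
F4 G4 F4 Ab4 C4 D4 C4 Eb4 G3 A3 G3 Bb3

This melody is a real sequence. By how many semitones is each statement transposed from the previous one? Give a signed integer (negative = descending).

-5

With a 4-note motive the entries are F4, C4, G3, each down a 4th from the previous.
F4 to C4 spans -5 semitones.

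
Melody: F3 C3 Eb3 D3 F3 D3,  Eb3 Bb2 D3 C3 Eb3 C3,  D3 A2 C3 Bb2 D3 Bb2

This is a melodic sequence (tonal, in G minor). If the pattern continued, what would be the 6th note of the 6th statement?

The unit is 6 notes. Position-6 pitches of the 3 shown cells: D3, C3, Bb2.
Each moves down a 2nd. Continuing: A2 → G2 → F2.

F2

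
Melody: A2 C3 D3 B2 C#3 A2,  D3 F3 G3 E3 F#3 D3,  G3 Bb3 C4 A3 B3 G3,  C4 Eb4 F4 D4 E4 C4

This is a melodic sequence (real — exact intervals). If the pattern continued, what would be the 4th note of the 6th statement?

C5

Grouping in 6s, the 4th note of each cell is B2, E3, A3, D4.
Carrying that up a 4th forward: G4 → C5.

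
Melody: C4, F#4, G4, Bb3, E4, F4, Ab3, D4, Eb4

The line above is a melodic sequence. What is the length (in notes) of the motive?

There are 9 notes; a 3-note unit gives 3 cells:
C4 F#4 G4 | Bb3 E4 F4 | Ab3 D4 Eb4
That's a consistent down a 2nd shift per cell, and no other grouping gives one.

3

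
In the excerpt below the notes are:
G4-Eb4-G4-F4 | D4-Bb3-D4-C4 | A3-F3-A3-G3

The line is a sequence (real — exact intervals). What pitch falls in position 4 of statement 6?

The unit is 4 notes. Position-4 pitches of the 3 shown cells: F4, C4, G3.
Extending down a 4th: D3 → A2 → E2.

E2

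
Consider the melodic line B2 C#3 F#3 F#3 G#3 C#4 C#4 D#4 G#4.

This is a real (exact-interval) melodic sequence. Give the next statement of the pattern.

With a 3-note motive the entries are B2, F#3, C#4, each up a 5th from the previous.
Statement 4 starts on G#4 and keeps the same exact contour: G#4 A#4 D#5.

G#4 A#4 D#5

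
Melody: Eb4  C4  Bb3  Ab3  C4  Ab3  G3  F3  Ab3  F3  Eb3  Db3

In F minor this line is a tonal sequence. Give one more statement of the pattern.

With a 4-note motive the entries are Eb4, C4, Ab3, each down a 3rd from the previous.
From F3 the diatonic shape gives F3 Db3 C3 Bb2.

F3 Db3 C3 Bb2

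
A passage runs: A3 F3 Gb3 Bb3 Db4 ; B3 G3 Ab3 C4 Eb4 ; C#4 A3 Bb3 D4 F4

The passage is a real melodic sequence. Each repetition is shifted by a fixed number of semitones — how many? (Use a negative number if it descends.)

2

With a 5-note motive the entries are A3, B3, C#4, each up a 2nd from the previous.
Counting half-steps from A3 to B3: 2.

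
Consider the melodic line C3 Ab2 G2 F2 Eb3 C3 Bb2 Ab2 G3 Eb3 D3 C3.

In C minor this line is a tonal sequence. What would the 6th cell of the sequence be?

Unit = 4 notes; the statements start on C3, Eb3, G3, moving up a 3rd each time.
Continuing the starts: Bb3 → D4 → F4.
Statement 6 starts on F4 and keeps the same diatonic contour: F4 D4 C4 Bb3.

F4 D4 C4 Bb3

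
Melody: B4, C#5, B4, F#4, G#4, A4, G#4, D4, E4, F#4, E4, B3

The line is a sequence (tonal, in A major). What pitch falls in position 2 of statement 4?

D4

With 4-note cells, note 2 of each statement runs C#5, A4, F#4.
One more down a 3rd gives D4.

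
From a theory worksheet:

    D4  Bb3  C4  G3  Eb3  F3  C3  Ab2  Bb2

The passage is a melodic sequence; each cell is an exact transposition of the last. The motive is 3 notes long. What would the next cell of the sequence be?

F2 Db2 Eb2

With a 3-note motive the entries are D4, G3, C3, each down a 5th from the previous.
So cell 4 is F2 Db2 Eb2.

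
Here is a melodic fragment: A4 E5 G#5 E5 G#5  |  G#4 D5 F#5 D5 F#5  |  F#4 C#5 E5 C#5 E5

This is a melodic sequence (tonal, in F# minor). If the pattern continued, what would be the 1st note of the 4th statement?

E4

Grouping in 5s, the 1st note of each cell is A4, G#4, F#4.
From F#4, down a 2nd gives E4.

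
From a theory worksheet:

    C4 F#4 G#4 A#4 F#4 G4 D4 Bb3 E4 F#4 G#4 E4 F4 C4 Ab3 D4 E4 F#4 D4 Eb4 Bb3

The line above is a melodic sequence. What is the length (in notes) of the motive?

There are 21 notes; a 7-note unit gives 3 cells:
C4 F#4 G#4 A#4 F#4 G4 D4 | Bb3 E4 F#4 G#4 E4 F4 C4 | Ab3 D4 E4 F#4 D4 Eb4 Bb3
Every group is a transposition down a 2nd of the one before; no shorter unit works.

7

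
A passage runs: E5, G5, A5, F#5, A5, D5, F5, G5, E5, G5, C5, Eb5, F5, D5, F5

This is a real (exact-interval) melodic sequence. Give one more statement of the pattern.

Bb4 Db5 Eb5 C5 Eb5

The 5-note cells begin on E5, D5, C5 — each down a 2nd from the last.
So cell 4 is Bb4 Db5 Eb5 C5 Eb5.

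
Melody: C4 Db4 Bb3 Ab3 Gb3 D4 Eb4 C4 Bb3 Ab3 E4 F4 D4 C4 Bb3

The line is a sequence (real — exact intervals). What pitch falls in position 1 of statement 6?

A#4

Grouping in 5s, the 1st note of each cell is C4, D4, E4.
Extending up a 2nd: F#4 → G#4 → A#4.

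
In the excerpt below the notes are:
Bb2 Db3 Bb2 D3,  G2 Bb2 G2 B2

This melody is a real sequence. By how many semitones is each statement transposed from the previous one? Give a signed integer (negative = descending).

The 4-note cells begin on Bb2, G2 — each down a 3rd from the last.
Bb2 to G2 spans -3 semitones.

-3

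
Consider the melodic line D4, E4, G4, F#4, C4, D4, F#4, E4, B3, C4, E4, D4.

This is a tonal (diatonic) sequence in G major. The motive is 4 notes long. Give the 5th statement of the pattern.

The 4-note cells begin on D4, C4, B3 — each down a 2nd from the last.
Continuing the starts: A3 → G3.
Statement 5 starts on G3 and keeps the same diatonic contour: G3 A3 C4 B3.

G3 A3 C4 B3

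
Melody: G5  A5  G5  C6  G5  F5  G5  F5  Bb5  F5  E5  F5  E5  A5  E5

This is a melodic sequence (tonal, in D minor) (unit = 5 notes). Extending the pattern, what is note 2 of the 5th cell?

With 5-note cells, note 2 of each statement runs A5, G5, F5.
Carrying that down a 2nd forward: E5 → D5.

D5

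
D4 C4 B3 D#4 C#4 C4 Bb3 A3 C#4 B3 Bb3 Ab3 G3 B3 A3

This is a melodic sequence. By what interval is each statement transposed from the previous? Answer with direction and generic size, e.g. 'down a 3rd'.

down a 2nd

The 5-note cells begin on D4, C4, Bb3 — each down a 2nd from the last.
From D4 to C4: down a 2nd.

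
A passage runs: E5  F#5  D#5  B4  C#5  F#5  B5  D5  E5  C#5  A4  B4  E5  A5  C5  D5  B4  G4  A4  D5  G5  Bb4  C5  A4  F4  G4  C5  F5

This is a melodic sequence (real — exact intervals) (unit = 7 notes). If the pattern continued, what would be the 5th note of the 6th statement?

With 7-note cells, note 5 of each statement runs C#5, B4, A4, G4.
Extending down a 2nd: F4 → Eb4.

Eb4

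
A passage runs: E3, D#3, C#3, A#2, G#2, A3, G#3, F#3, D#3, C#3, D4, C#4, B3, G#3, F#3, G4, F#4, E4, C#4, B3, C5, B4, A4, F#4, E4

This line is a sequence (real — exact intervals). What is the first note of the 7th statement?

Unit = 5 notes; the statements start on E3, A3, D4, G4, C5, moving up a 4th each time.
Continuing: F5 → Bb5. Statement 7 starts on Bb5.

Bb5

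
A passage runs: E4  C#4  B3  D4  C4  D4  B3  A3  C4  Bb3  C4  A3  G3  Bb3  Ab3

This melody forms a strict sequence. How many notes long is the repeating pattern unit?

15 notes total. Splitting into 3 groups of 5:
E4 C#4 B3 D4 C4 | D4 B3 A3 C4 Bb3 | C4 A3 G3 Bb3 Ab3
Each cell is the previous one down a 2nd — so the unit is 5 notes.

5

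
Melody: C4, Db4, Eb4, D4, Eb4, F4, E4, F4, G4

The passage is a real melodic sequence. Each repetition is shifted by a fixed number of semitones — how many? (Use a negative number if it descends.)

Unit = 3 notes; the statements start on C4, D4, E4, moving up a 2nd each time.
Counting half-steps from C4 to D4: 2.

2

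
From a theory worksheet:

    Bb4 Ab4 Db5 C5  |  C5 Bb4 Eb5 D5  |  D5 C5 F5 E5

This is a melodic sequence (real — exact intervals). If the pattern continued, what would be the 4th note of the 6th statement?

With 4-note cells, note 4 of each statement runs C5, D5, E5.
Carrying that up a 2nd forward: F#5 → G#5 → A#5.

A#5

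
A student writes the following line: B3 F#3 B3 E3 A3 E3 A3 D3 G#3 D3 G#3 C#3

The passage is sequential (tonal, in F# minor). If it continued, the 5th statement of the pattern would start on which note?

E3

Taking 4-note groups, the heads are B3, A3, G#3: the pattern moves down a 2nd.
Extending the heads down a 2nd: F#3 → E3.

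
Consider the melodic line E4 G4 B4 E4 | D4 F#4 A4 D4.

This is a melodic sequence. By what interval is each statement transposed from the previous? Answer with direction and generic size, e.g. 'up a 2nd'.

The 4-note cells begin on E4, D4 — each down a 2nd from the last.
From E4 to D4: down a 2nd.

down a 2nd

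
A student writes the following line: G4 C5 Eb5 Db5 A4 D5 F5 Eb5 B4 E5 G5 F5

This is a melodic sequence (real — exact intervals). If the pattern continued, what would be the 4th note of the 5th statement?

A5

With 4-note cells, note 4 of each statement runs Db5, Eb5, F5.
Each moves up a 2nd. Continuing: G5 → A5.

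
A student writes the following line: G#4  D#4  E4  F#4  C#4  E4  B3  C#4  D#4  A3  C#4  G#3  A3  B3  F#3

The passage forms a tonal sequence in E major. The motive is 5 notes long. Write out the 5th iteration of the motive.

F#3 C#3 D#3 E3 B2

Taking 5-note groups, the heads are G#4, E4, C#4: the pattern moves down a 3rd.
Continuing the starts: A3 → F#3.
From F#3 the diatonic shape gives F#3 C#3 D#3 E3 B2.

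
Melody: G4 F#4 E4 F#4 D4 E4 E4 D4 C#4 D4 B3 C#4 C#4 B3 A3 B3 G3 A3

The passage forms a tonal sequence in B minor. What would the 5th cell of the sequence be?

With a 6-note motive the entries are G4, E4, C#4, each down a 3rd from the previous.
Extending down a 3rd: A3 → F#3.
From F#3 the diatonic shape gives F#3 E3 D3 E3 C#3 D3.

F#3 E3 D3 E3 C#3 D3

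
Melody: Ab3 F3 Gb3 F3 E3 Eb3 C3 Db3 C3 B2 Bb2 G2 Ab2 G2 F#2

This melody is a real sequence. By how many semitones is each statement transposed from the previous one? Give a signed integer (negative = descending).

Taking 5-note groups, the heads are Ab3, Eb3, Bb2: the pattern moves down a 4th.
Ab3→Eb3 is 51 − 56 = -5 semitones.

-5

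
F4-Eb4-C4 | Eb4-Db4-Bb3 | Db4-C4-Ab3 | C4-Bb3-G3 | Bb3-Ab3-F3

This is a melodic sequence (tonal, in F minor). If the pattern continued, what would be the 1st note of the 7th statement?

The unit is 3 notes. Position-1 pitches of the 5 shown cells: F4, Eb4, Db4, C4, Bb3.
Each moves down a 2nd. Continuing: Ab3 → G3.

G3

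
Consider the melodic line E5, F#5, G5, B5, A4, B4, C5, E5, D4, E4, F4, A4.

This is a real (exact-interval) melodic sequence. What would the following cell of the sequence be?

G3 A3 Bb3 D4

With a 4-note motive the entries are E5, A4, D4, each down a 5th from the previous.
So cell 4 is G3 A3 Bb3 D4.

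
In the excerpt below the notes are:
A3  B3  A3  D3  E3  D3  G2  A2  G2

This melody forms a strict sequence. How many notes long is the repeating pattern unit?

There are 9 notes; a 3-note unit gives 3 cells:
A3 B3 A3 | D3 E3 D3 | G2 A2 G2
Every group is a transposition down a 5th of the one before; no shorter unit works.

3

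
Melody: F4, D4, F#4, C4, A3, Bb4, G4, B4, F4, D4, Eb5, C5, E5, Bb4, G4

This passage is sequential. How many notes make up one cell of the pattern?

5

Try groups of 5 (3 cells in 15 notes):
F4 D4 F#4 C4 A3 | Bb4 G4 B4 F4 D4 | Eb5 C5 E5 Bb4 G4
That's a consistent up a 4th shift per cell, and no other grouping gives one.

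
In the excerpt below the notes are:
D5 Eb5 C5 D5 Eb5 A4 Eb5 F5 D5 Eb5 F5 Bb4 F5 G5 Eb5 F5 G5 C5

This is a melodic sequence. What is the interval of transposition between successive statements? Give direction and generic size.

up a 2nd

The 6-note cells begin on D5, Eb5, F5 — each up a 2nd from the last.
D5 to Eb5 is up a 2nd.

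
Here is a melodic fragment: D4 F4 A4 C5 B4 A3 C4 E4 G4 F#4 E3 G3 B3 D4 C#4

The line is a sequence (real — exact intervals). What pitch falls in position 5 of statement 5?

Grouping in 5s, the 5th note of each cell is B4, F#4, C#4.
Each moves down a 4th. Continuing: G#3 → D#3.

D#3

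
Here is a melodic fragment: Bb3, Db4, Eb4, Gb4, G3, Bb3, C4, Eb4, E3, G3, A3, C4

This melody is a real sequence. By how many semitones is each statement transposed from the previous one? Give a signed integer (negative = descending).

-3

Unit = 4 notes; the statements start on Bb3, G3, E3, moving down a 3rd each time.
Counting half-steps from Bb3 to G3: -3.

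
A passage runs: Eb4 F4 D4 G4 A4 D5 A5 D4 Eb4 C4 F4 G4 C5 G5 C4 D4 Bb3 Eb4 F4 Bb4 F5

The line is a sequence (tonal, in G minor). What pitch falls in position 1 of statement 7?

F3

The unit is 7 notes. Position-1 pitches of the 3 shown cells: Eb4, D4, C4.
Each moves down a 2nd. Continuing: Bb3 → A3 → G3 → F3.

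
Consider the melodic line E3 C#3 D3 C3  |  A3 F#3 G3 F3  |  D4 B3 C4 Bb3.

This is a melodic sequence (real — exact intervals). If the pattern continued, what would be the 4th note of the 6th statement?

Db5

With 4-note cells, note 4 of each statement runs C3, F3, Bb3.
Carrying that up a 4th forward: Eb4 → Ab4 → Db5.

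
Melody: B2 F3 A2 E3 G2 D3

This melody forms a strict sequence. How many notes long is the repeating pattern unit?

2

Try groups of 2 (3 cells in 6 notes):
B2 F3 | A2 E3 | G2 D3
Each cell is the previous one down a 2nd — so the unit is 2 notes.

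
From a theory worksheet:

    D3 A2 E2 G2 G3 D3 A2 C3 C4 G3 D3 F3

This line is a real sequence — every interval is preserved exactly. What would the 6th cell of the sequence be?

Eb5 Bb4 F4 Ab4

The 4-note cells begin on D3, G3, C4 — each up a 4th from the last.
Extending up a 4th: F4 → Bb4 → Eb5.
So cell 6 is Eb5 Bb4 F4 Ab4.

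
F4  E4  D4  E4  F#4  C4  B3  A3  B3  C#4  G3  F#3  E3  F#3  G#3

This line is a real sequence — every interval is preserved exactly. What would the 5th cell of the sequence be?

With a 5-note motive the entries are F4, C4, G3, each down a 4th from the previous.
Continuing the starts: D3 → A2.
From A2 the exact shape gives A2 G#2 F#2 G#2 A#2.

A2 G#2 F#2 G#2 A#2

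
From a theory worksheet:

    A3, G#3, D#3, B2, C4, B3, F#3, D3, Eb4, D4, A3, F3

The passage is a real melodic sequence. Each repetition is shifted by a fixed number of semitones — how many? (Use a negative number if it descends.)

Unit = 4 notes; the statements start on A3, C4, Eb4, moving up a 3rd each time.
A3 to C4 spans +3 semitones.

3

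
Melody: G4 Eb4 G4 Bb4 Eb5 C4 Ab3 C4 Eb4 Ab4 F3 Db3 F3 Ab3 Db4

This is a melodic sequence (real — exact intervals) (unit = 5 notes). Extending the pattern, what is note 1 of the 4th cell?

Bb2

Grouping in 5s, the 1st note of each cell is G4, C4, F3.
Each moves down a 5th; the next is Bb2.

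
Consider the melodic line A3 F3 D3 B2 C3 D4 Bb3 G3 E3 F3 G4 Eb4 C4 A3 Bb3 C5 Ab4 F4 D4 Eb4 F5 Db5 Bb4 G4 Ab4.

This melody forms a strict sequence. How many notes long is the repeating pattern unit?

25 notes total. Splitting into 5 groups of 5:
A3 F3 D3 B2 C3 | D4 Bb3 G3 E3 F3 | G4 Eb4 C4 A3 Bb3 | C5 Ab4 F4 D4 Eb4 | F5 Db5 Bb4 G4 Ab4
Every group is a transposition up a 4th of the one before; no shorter unit works.

5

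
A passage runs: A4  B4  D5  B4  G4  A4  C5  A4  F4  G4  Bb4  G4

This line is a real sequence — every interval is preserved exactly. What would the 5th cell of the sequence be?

Unit = 4 notes; the statements start on A4, G4, F4, moving down a 2nd each time.
Extending down a 2nd: Eb4 → Db4.
So cell 5 is Db4 Eb4 Gb4 Eb4.

Db4 Eb4 Gb4 Eb4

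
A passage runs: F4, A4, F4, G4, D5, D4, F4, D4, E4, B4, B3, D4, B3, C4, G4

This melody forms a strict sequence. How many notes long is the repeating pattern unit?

5

Try groups of 5 (3 cells in 15 notes):
F4 A4 F4 G4 D5 | D4 F4 D4 E4 B4 | B3 D4 B3 C4 G4
That's a consistent down a 3rd shift per cell, and no other grouping gives one.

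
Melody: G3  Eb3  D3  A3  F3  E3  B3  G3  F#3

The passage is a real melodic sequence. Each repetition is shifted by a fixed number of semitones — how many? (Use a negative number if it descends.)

Taking 3-note groups, the heads are G3, A3, B3: the pattern moves up a 2nd.
G3→A3 is 57 − 55 = 2 semitones.

2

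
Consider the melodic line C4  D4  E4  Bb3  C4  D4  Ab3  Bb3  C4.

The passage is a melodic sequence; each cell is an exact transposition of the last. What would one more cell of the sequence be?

Gb3 Ab3 Bb3

Taking 3-note groups, the heads are C4, Bb3, Ab3: the pattern moves down a 2nd.
From Gb3 the exact shape gives Gb3 Ab3 Bb3.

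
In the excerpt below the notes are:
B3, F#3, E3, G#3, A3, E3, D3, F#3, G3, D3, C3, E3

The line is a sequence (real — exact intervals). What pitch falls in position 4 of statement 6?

Bb2

Grouping in 4s, the 4th note of each cell is G#3, F#3, E3.
Each moves down a 2nd. Continuing: D3 → C3 → Bb2.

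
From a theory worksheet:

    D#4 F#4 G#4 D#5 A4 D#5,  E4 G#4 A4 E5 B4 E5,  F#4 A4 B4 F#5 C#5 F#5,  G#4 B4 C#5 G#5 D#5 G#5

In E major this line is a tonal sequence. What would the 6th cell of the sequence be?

B4 D#5 E5 B5 F#5 B5

Unit = 6 notes; the statements start on D#4, E4, F#4, G#4, moving up a 2nd each time.
Carrying on: A4 → B4.
From B4 the diatonic shape gives B4 D#5 E5 B5 F#5 B5.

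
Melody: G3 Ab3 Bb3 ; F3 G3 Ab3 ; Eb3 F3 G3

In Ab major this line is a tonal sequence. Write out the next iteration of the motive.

Db3 Eb3 F3

With a 3-note motive the entries are G3, F3, Eb3, each down a 2nd from the previous.
Statement 4 starts on Db3 and keeps the same diatonic contour: Db3 Eb3 F3.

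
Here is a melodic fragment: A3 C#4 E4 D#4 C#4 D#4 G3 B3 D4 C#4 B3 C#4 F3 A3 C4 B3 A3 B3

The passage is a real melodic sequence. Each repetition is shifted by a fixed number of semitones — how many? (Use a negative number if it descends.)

Unit = 6 notes; the statements start on A3, G3, F3, moving down a 2nd each time.
A3→G3 is 55 − 57 = -2 semitones.

-2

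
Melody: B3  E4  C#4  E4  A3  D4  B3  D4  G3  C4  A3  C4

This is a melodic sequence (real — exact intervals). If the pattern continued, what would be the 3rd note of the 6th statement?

With 4-note cells, note 3 of each statement runs C#4, B3, A3.
Extending down a 2nd: G3 → F3 → Eb3.

Eb3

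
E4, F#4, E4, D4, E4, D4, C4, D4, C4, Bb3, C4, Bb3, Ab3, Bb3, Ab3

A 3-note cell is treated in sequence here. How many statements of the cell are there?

15 notes in groups of 3 gives 15/3 = 5 statements.
Starts: E4, D4, C4, Bb3, Ab3 — each down a 2nd.

5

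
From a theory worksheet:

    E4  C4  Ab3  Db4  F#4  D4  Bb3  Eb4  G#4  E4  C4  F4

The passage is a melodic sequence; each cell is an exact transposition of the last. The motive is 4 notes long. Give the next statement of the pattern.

A#4 F#4 D4 G4

With a 4-note motive the entries are E4, F#4, G#4, each up a 2nd from the previous.
Statement 4 starts on A#4 and keeps the same exact contour: A#4 F#4 D4 G4.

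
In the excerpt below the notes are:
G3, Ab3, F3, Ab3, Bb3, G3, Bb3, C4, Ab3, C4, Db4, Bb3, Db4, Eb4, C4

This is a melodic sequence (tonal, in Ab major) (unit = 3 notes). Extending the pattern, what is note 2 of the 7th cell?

G4

Grouping in 3s, the 2nd note of each cell is Ab3, Bb3, C4, Db4, Eb4.
Extending up a 2nd: F4 → G4.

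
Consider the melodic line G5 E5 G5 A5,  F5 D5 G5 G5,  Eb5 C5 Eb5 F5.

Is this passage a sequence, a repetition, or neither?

Note 3 of cell 2 is G5; if this were a sequence it would be F5. No unit length gives a consistent transposition pattern.

neither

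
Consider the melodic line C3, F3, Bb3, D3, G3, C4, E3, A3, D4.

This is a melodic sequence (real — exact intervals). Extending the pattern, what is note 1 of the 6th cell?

The unit is 3 notes. Position-1 pitches of the 3 shown cells: C3, D3, E3.
Extending up a 2nd: F#3 → G#3 → A#3.

A#3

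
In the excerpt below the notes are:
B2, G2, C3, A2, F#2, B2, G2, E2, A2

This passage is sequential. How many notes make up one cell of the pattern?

3

9 notes total. Splitting into 3 groups of 3:
B2 G2 C3 | A2 F#2 B2 | G2 E2 A2
Each cell is the previous one down a 2nd — so the unit is 3 notes.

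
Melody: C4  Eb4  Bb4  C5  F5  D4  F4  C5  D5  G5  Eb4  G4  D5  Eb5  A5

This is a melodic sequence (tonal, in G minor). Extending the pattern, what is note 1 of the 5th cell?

G4

With 5-note cells, note 1 of each statement runs C4, D4, Eb4.
Extending up a 2nd: F4 → G4.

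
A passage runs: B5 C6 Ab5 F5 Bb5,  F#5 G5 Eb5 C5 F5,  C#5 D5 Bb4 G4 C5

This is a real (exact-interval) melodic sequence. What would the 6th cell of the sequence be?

Unit = 5 notes; the statements start on B5, F#5, C#5, moving down a 4th each time.
Carrying on: G#4 → D#4 → A#3.
Statement 6 starts on A#3 and keeps the same exact contour: A#3 B3 G3 E3 A3.

A#3 B3 G3 E3 A3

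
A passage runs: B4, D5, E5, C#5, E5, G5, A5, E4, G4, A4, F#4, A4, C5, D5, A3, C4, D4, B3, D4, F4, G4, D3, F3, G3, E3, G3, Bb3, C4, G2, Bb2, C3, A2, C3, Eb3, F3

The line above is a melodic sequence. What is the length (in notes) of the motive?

7

Try groups of 7 (5 cells in 35 notes):
B4 D5 E5 C#5 E5 G5 A5 | E4 G4 A4 F#4 A4 C5 D5 | A3 C4 D4 B3 D4 F4 G4 | D3 F3 G3 E3 G3 Bb3 C4 | G2 Bb2 C3 A2 C3 Eb3 F3
Each cell is the previous one down a 5th — so the unit is 7 notes.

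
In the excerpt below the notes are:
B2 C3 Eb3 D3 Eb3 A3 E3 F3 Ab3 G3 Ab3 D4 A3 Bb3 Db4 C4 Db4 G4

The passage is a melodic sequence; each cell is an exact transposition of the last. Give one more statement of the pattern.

The 6-note cells begin on B2, E3, A3 — each up a 4th from the last.
So cell 4 is D4 Eb4 Gb4 F4 Gb4 C5.

D4 Eb4 Gb4 F4 Gb4 C5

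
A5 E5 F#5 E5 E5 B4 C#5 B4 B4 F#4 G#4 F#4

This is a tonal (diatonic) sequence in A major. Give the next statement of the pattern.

F#4 C#4 D4 C#4

Taking 4-note groups, the heads are A5, E5, B4: the pattern moves down a 4th.
Statement 4 starts on F#4 and keeps the same diatonic contour: F#4 C#4 D4 C#4.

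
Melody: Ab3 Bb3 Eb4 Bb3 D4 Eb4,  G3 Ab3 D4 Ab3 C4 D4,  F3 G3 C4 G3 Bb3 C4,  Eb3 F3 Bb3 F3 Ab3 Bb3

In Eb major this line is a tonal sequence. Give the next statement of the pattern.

Taking 6-note groups, the heads are Ab3, G3, F3, Eb3: the pattern moves down a 2nd.
So cell 5 is D3 Eb3 Ab3 Eb3 G3 Ab3.

D3 Eb3 Ab3 Eb3 G3 Ab3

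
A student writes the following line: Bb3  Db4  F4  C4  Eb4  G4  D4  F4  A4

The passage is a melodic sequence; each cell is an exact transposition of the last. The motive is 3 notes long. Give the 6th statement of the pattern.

G#4 B4 D#5

Unit = 3 notes; the statements start on Bb3, C4, D4, moving up a 2nd each time.
Continuing the starts: E4 → F#4 → G#4.
From G#4 the exact shape gives G#4 B4 D#5.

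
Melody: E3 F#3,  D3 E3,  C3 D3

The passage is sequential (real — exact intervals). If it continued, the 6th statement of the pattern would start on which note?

Unit = 2 notes; the statements start on E3, D3, C3, moving down a 2nd each time.
Continuing: Bb2 → Ab2 → Gb2. Statement 6 starts on Gb2.

Gb2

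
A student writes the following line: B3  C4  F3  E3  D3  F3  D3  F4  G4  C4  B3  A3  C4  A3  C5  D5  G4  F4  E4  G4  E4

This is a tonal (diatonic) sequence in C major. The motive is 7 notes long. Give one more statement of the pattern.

Taking 7-note groups, the heads are B3, F4, C5: the pattern moves up a 5th.
From G5 the diatonic shape gives G5 A5 D5 C5 B4 D5 B4.

G5 A5 D5 C5 B4 D5 B4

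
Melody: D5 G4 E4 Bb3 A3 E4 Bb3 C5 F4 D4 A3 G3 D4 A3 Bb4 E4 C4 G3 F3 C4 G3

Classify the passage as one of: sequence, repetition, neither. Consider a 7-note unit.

Each 7-note cell is the previous one transposed down a 2nd.

sequence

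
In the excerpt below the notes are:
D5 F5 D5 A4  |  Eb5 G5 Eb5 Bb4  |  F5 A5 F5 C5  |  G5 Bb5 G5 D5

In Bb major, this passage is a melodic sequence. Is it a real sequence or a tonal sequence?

Every note is diatonic to Bb major.
Cell 1 has +3 semitones from note 1 to 2, but cell 2 has +4 — the interval quality changes while the contour stays the same, which is the hallmark of a tonal sequence.

tonal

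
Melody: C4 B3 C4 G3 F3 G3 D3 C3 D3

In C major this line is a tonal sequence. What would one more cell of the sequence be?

With a 3-note motive the entries are C4, G3, D3, each down a 4th from the previous.
From A2 the diatonic shape gives A2 G2 A2.

A2 G2 A2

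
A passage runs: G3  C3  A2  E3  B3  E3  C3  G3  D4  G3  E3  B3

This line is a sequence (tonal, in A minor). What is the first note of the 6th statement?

C5

The 4-note cells begin on G3, B3, D4 — each up a 3rd from the last.
Extending the heads up a 3rd: F4 → A4 → C5.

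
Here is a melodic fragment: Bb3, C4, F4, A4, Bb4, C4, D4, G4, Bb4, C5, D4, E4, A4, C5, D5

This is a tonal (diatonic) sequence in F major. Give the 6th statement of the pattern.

G4 A4 D5 F5 G5

Taking 5-note groups, the heads are Bb3, C4, D4: the pattern moves up a 2nd.
Extending up a 2nd: E4 → F4 → G4.
Statement 6 starts on G4 and keeps the same diatonic contour: G4 A4 D5 F5 G5.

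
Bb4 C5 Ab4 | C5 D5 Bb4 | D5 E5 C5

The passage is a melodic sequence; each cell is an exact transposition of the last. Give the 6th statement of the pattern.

Unit = 3 notes; the statements start on Bb4, C5, D5, moving up a 2nd each time.
Carrying on: E5 → F#5 → G#5.
From G#5 the exact shape gives G#5 A#5 F#5.

G#5 A#5 F#5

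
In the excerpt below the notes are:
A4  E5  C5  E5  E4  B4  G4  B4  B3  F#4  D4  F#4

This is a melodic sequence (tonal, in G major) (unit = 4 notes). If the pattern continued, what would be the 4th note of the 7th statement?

Grouping in 4s, the 4th note of each cell is E5, B4, F#4.
Each moves down a 4th. Continuing: C4 → G3 → D3 → A2.

A2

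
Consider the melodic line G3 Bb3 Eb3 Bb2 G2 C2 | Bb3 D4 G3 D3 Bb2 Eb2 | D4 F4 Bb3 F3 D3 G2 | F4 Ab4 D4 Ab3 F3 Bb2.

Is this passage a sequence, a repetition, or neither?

sequence

Each 6-note cell is the previous one transposed up a 3rd.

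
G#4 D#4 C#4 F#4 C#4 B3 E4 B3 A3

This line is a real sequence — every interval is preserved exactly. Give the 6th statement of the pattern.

With a 3-note motive the entries are G#4, F#4, E4, each down a 2nd from the previous.
Continuing the starts: D4 → C4 → Bb3.
From Bb3 the exact shape gives Bb3 F3 Eb3.

Bb3 F3 Eb3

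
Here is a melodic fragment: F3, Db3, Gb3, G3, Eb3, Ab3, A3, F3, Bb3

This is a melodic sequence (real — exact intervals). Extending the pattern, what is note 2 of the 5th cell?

Grouping in 3s, the 2nd note of each cell is Db3, Eb3, F3.
Carrying that up a 2nd forward: G3 → A3.

A3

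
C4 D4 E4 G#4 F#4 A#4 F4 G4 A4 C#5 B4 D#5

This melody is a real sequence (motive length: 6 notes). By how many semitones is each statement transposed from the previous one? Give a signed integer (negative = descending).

With a 6-note motive the entries are C4, F4, each up a 4th from the previous.
C4→F4 is 65 − 60 = 5 semitones.

5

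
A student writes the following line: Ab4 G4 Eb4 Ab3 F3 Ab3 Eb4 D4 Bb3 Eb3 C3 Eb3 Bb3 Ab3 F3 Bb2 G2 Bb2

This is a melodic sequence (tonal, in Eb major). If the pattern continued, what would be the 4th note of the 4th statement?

With 6-note cells, note 4 of each statement runs Ab3, Eb3, Bb2.
From Bb2, down a 4th gives F2.

F2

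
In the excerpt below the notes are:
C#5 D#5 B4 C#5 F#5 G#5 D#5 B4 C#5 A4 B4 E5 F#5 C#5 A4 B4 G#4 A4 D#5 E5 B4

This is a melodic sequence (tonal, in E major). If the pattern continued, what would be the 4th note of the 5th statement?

F#4

Grouping in 7s, the 4th note of each cell is C#5, B4, A4.
Extending down a 2nd: G#4 → F#4.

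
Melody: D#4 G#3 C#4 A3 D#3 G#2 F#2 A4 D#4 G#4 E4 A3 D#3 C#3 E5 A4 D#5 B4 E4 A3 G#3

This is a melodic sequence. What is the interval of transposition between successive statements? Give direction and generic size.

up a 5th

The 7-note cells begin on D#4, A4, E5 — each up a 5th from the last.
From D#4 to A4: up a 5th.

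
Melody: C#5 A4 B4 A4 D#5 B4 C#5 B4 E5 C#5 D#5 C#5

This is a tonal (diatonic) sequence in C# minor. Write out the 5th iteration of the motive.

G#5 E5 F#5 E5

Taking 4-note groups, the heads are C#5, D#5, E5: the pattern moves up a 2nd.
Continuing the starts: F#5 → G#5.
Statement 5 starts on G#5 and keeps the same diatonic contour: G#5 E5 F#5 E5.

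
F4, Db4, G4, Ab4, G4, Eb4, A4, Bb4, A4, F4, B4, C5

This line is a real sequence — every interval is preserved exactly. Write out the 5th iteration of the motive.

C#5 A4 D#5 E5

Taking 4-note groups, the heads are F4, G4, A4: the pattern moves up a 2nd.
Continuing the starts: B4 → C#5.
From C#5 the exact shape gives C#5 A4 D#5 E5.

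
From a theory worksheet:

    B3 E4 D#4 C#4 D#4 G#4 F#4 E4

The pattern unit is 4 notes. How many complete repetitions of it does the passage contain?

2

8 notes in groups of 4 gives 8/4 = 2 statements.
Starts: B3, D#4 — each up a 3rd.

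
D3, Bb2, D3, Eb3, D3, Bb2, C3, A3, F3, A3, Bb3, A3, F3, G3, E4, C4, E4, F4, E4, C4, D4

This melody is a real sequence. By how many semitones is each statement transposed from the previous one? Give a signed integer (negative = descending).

Taking 7-note groups, the heads are D3, A3, E4: the pattern moves up a 5th.
D3→A3 is 57 − 50 = 7 semitones.

7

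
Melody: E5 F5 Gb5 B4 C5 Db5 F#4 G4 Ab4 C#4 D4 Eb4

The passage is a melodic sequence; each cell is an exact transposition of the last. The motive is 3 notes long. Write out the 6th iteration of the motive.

D#3 E3 F3

Unit = 3 notes; the statements start on E5, B4, F#4, C#4, moving down a 4th each time.
Extending down a 4th: G#3 → D#3.
So cell 6 is D#3 E3 F3.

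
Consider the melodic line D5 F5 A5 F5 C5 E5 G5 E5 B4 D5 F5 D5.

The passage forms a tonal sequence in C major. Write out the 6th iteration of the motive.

F4 A4 C5 A4

Taking 4-note groups, the heads are D5, C5, B4: the pattern moves down a 2nd.
Carrying on: A4 → G4 → F4.
Statement 6 starts on F4 and keeps the same diatonic contour: F4 A4 C5 A4.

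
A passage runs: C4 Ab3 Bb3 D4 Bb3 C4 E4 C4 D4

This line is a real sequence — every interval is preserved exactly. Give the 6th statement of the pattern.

The 3-note cells begin on C4, D4, E4 — each up a 2nd from the last.
Extending up a 2nd: F#4 → G#4 → A#4.
So cell 6 is A#4 F#4 G#4.

A#4 F#4 G#4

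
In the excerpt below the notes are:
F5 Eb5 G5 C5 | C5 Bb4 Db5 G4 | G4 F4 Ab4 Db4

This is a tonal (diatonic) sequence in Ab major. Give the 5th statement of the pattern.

Taking 4-note groups, the heads are F5, C5, G4: the pattern moves down a 4th.
Continuing the starts: Db4 → Ab3.
Statement 5 starts on Ab3 and keeps the same diatonic contour: Ab3 G3 Bb3 Eb3.

Ab3 G3 Bb3 Eb3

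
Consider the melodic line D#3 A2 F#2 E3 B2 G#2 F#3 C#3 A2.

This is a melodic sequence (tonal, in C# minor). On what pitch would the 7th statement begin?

C#4

The 3-note cells begin on D#3, E3, F#3 — each up a 2nd from the last.
Continuing: G#3 → A3 → B3 → C#4. Statement 7 starts on C#4.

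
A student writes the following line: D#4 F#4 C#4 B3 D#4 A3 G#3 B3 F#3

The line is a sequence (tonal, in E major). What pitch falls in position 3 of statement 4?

With 3-note cells, note 3 of each statement runs C#4, A3, F#3.
Each moves down a 3rd; the next is D#3.

D#3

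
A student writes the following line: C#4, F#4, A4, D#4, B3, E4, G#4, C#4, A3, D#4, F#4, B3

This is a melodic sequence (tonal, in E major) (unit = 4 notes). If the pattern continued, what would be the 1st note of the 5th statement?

With 4-note cells, note 1 of each statement runs C#4, B3, A3.
Extending down a 2nd: G#3 → F#3.

F#3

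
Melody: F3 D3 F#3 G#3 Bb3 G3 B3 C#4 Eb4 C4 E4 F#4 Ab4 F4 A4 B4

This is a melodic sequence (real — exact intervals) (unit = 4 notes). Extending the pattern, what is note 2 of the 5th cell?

Bb4

Grouping in 4s, the 2nd note of each cell is D3, G3, C4, F4.
Each moves up a 4th; the next is Bb4.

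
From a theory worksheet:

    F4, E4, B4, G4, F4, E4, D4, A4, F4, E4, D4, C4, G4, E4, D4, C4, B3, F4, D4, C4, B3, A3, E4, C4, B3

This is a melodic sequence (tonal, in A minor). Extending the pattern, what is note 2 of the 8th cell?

E3

Grouping in 5s, the 2nd note of each cell is E4, D4, C4, B3, A3.
Each moves down a 2nd. Continuing: G3 → F3 → E3.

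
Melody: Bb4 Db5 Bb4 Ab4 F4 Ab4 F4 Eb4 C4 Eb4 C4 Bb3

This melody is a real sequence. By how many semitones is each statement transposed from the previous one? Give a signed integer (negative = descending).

Taking 4-note groups, the heads are Bb4, F4, C4: the pattern moves down a 4th.
Bb4 to F4 spans -5 semitones.

-5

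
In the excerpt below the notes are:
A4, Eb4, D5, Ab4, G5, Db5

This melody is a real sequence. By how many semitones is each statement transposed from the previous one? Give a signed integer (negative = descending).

5

With a 2-note motive the entries are A4, D5, G5, each up a 4th from the previous.
Counting half-steps from A4 to D5: 5.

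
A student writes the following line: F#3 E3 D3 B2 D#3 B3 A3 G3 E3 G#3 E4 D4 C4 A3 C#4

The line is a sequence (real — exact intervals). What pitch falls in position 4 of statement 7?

F5

With 5-note cells, note 4 of each statement runs B2, E3, A3.
Extending up a 4th: D4 → G4 → C5 → F5.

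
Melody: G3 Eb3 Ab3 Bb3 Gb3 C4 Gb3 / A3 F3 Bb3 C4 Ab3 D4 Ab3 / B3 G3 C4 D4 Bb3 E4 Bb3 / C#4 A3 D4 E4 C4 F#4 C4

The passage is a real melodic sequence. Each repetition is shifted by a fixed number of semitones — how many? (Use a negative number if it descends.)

The 7-note cells begin on G3, A3, B3, C#4 — each up a 2nd from the last.
G3→A3 is 57 − 55 = 2 semitones.

2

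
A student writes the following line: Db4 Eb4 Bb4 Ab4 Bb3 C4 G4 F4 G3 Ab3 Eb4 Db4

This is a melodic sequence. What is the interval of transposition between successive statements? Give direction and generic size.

Taking 4-note groups, the heads are Db4, Bb3, G3: the pattern moves down a 3rd.
From Db4 to Bb3: down a 3rd.

down a 3rd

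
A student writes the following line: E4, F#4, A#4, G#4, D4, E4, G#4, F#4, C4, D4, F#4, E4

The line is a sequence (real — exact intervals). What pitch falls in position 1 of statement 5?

Ab3

Grouping in 4s, the 1st note of each cell is E4, D4, C4.
Extending down a 2nd: Bb3 → Ab3.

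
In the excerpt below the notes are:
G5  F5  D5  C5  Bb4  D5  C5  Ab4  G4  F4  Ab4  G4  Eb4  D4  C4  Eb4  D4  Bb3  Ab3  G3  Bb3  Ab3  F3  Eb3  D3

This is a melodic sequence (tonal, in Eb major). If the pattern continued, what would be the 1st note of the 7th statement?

With 5-note cells, note 1 of each statement runs G5, D5, Ab4, Eb4, Bb3.
Carrying that down a 4th forward: F3 → C3.

C3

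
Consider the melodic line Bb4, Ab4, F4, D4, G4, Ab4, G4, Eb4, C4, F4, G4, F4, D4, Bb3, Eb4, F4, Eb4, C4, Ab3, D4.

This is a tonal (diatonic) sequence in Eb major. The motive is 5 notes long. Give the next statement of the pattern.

Unit = 5 notes; the statements start on Bb4, Ab4, G4, F4, moving down a 2nd each time.
From Eb4 the diatonic shape gives Eb4 D4 Bb3 G3 C4.

Eb4 D4 Bb3 G3 C4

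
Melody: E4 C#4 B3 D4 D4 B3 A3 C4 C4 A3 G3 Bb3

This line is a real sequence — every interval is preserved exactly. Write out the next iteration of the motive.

Bb3 G3 F3 Ab3

Taking 4-note groups, the heads are E4, D4, C4: the pattern moves down a 2nd.
So cell 4 is Bb3 G3 F3 Ab3.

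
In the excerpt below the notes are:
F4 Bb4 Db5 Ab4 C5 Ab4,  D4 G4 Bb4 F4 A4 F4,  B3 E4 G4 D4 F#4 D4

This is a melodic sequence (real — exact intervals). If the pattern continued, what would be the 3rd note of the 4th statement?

E4

With 6-note cells, note 3 of each statement runs Db5, Bb4, G4.
Each moves down a 3rd; the next is E4.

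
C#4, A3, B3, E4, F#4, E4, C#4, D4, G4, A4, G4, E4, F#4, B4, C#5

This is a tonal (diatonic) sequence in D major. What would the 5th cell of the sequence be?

Unit = 5 notes; the statements start on C#4, E4, G4, moving up a 3rd each time.
Carrying on: B4 → D5.
Statement 5 starts on D5 and keeps the same diatonic contour: D5 B4 C#5 F#5 G5.

D5 B4 C#5 F#5 G5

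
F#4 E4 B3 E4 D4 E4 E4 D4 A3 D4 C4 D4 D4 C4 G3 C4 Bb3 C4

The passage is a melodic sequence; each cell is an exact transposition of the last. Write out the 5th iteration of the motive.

Bb3 Ab3 Eb3 Ab3 Gb3 Ab3

With a 6-note motive the entries are F#4, E4, D4, each down a 2nd from the previous.
Extending down a 2nd: C4 → Bb3.
So cell 5 is Bb3 Ab3 Eb3 Ab3 Gb3 Ab3.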